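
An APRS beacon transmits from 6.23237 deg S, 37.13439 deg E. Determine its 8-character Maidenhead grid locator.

Add 180° to longitude and 90° to latitude: 217.13439, 83.76763.
Field (20°×10°, letters A–R): lon ⌊217.13439/20⌋ = 10 → K; lat ⌊83.76763/10⌋ = 8 → I.
Square (2°×1°, digits 0–9): lon ⌊17.13439/2⌋ = 8; lat ⌊3.76763/1⌋ = 3.
Subsquare (5′×2.5′, letters a–x): lon ⌊1.13439/0.0833333⌋ = 13 → n; lat ⌊0.76763/0.0416667⌋ = 18 → s.
Extended square (30″×15″, digits 0–9): lon ⌊0.05106/0.00833333⌋ = 6; lat ⌊0.01763/0.00416667⌋ = 4.

KI83ns64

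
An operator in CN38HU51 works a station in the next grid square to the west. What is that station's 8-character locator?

CN38hu41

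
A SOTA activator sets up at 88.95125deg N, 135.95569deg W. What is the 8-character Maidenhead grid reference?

CR28aw58

Add 180° to longitude and 90° to latitude: 44.04431, 178.95125.
Field: 44.04431/20 → 2 → C, 178.95125/10 → 17 → R; chars CR.
Square: 4.04431/2 → 2, 8.95125/1 → 8; chars 28.
Subsquare: 0.04431/0.0833333 → 0 → a, 0.95125/0.0416667 → 22 → w; chars aw.
Extended square: 0.04431/0.00833333 → 5, 0.03458/0.00416667 → 8; chars 58.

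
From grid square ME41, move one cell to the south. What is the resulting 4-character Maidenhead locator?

ME40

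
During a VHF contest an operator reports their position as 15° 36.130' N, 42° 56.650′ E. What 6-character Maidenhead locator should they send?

Shift to the Maidenhead origin (180°W, 90°S): lon 222.9442, lat 105.6022.
Field (20°×10°, letters A–R): lon ⌊222.9442/20⌋ = 11 → L; lat ⌊105.6022/10⌋ = 10 → K.
Square (2°×1°, digits 0–9): lon ⌊2.9442/2⌋ = 1; lat ⌊5.6022/1⌋ = 5.
Subsquare (5′×2.5′, letters a–x): lon ⌊0.9442/0.0833333⌋ = 11 → l; lat ⌊0.6022/0.0416667⌋ = 14 → o.

LK15lo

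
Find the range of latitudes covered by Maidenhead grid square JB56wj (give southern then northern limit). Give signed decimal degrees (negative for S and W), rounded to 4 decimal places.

Field J=9, B=1: +9·20° lon, +1·10° lat → SW at lon 0°, lat -80°.
Square 5, 6: +5·2° lon, +6·1° lat → SW at lon 10°, lat -74°.
Subsquare w=22, j=9: +22·0.0833333° lon, +9·0.0416667° lat → SW at lon 11.8333°, lat -73.625°.
Cell spans 0.0833333° lon × 0.0416667° lat.
south -73.6250, north -73.5833.

-73.6250, -73.5833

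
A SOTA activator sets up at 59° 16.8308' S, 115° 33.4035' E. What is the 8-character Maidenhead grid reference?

OD70sr62

Add 180° to longitude and 90° to latitude: 295.55673, 30.71949.
Field: 295.55673/20 → 14 → O, 30.71949/10 → 3 → D; chars OD.
Square: 15.55673/2 → 7, 0.71949/1 → 0; chars 70.
Subsquare: 1.55673/0.0833333 → 18 → s, 0.71949/0.0416667 → 17 → r; chars sr.
Extended square: 0.05673/0.00833333 → 6, 0.01115/0.00416667 → 2; chars 62.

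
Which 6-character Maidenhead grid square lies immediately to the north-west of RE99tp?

RE99sq

Longitude subsquare t = 19; −1 → 18 = s.
Latitude subsquare p = 15; +1 → 16 = q.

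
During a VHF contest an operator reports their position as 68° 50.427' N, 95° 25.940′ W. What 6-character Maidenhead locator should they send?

EP28gu

Add 180° to longitude and 90° to latitude: 84.5677, 158.8405.
Field (20°×10°, letters A–R): 84.5677/20 → 4 → E, 158.8405/10 → 15 → P; chars EP.
Square (2°×1°, digits 0–9): 4.5677/2 → 2, 8.8405/1 → 8; chars 28.
Subsquare (5′×2.5′, letters a–x): 0.5677/0.0833333 → 6 → g, 0.8405/0.0416667 → 20 → u; chars gu.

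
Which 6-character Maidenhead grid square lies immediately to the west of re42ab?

RE32xb

Longitude subsquare a = 0; −1 → -1, wraps to 23 = x, carry into square.
Longitude square 4; −1 → 3.
The latitude characters are unchanged.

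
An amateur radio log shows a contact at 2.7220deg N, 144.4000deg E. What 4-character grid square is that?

QJ22

Shift to the Maidenhead origin (180°W, 90°S): lon 324.40, lat 92.72.
Field (20°×10°, letters A–R): lon ⌊324.40/20⌋ = 16 → Q; lat ⌊92.72/10⌋ = 9 → J.
Square (2°×1°, digits 0–9): lon ⌊4.40/2⌋ = 2; lat ⌊2.72/1⌋ = 2.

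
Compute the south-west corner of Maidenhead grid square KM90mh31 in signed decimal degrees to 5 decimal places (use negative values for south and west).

30.29583, 39.02500

Field K=10, M=12: +10·20° lon, +12·10° lat → SW at lon 20°, lat 30°.
Square 9, 0: +9·2° lon, +0·1° lat → SW at lon 38°, lat 30°.
Subsquare m=12, h=7: +12·0.0833333° lon, +7·0.0416667° lat → SW at lon 39°, lat 30.2917°.
Extended square 3, 1: +3·0.00833333° lon, +1·0.00416667° lat → SW at lon 39.025°, lat 30.2958°.
latitude 30.29583, longitude 39.02500.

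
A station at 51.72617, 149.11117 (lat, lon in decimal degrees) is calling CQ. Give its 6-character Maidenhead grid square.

QO41nr

Offset from 180°W / 90°S: lon 329.1112°, lat 141.7262°.
Field (20°×10°, letters A–R): lon ⌊329.1112/20⌋ = 16 → Q; lat ⌊141.7262/10⌋ = 14 → O.
Square (2°×1°, digits 0–9): lon ⌊9.1112/2⌋ = 4; lat ⌊1.7262/1⌋ = 1.
Subsquare (5′×2.5′, letters a–x): lon ⌊1.1112/0.0833333⌋ = 13 → n; lat ⌊0.7262/0.0416667⌋ = 17 → r.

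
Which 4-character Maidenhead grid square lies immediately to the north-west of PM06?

OM97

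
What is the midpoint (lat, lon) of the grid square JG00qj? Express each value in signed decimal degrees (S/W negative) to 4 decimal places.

Field J=9, G=6: +9·20° lon, +6·10° lat → SW at lon 0°, lat -30°.
Square 0, 0: +0·2° lon, +0·1° lat → SW at lon 0°, lat -30°.
Subsquare q=16, j=9: +16·0.0833333° lon, +9·0.0416667° lat → SW at lon 1.33333°, lat -29.625°.
Cell spans 0.0833333° lon × 0.0416667° lat. Centre is SW corner plus half of each.
latitude -29.6042, longitude 1.3750.

-29.6042, 1.3750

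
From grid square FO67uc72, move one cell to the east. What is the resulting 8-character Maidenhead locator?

Longitude extended square 7; +1 → 8.
The latitude characters are unchanged.

FO67uc82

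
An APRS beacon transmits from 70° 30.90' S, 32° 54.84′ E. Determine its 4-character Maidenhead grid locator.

Offset from 180°W / 90°S: lon 212.91°, lat 19.48°.
Field: 212.91/20 → 10 → K, 19.48/10 → 1 → B; chars KB.
Square: 12.91/2 → 6, 9.48/1 → 9; chars 69.

KB69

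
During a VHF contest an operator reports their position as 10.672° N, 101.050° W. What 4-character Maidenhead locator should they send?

DK90

Add 180° to longitude and 90° to latitude: 78.95, 100.67.
Field: lon ⌊78.95/20⌋ = 3 → D; lat ⌊100.67/10⌋ = 10 → K.
Square: lon ⌊18.95/2⌋ = 9; lat ⌊0.67/1⌋ = 0.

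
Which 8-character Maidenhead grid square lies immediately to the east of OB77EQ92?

OB77fq02

Longitude extended square 9; +1 → 10, wraps to 0, carry into subsquare.
Longitude subsquare e = 4; +1 → 5 = f.
The latitude characters are unchanged.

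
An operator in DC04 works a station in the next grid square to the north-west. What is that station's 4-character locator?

CC95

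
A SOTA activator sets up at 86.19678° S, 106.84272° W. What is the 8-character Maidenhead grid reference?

Offset from 180°W / 90°S: lon 73.15728°, lat 3.80322°.
Field (20°×10°, letters A–R): 73.15728/20 → 3 → D, 3.80322/10 → 0 → A; chars DA.
Square (2°×1°, digits 0–9): 13.15728/2 → 6, 3.80322/1 → 3; chars 63.
Subsquare (5′×2.5′, letters a–x): 1.15728/0.0833333 → 13 → n, 0.80322/0.0416667 → 19 → t; chars nt.
Extended square (30″×15″, digits 0–9): 0.07395/0.00833333 → 8, 0.01155/0.00416667 → 2; chars 82.

DA63nt82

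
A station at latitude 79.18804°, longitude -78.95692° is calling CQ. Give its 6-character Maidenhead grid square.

FQ09me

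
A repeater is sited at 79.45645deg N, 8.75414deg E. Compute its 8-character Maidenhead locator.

Add 180° to longitude and 90° to latitude: 188.75414, 169.45645.
Field: lon ⌊188.75414/20⌋ = 9 → J; lat ⌊169.45645/10⌋ = 16 → Q.
Square: lon ⌊8.75414/2⌋ = 4; lat ⌊9.45645/1⌋ = 9.
Subsquare: lon ⌊0.75414/0.0833333⌋ = 9 → j; lat ⌊0.45645/0.0416667⌋ = 10 → k.
Extended square: lon ⌊0.00414/0.00833333⌋ = 0; lat ⌊0.03978/0.00416667⌋ = 9.

JQ49jk09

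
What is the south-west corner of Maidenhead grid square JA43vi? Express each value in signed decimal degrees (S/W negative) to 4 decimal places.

Field J=9, A=0: +9·20° lon, +0·10° lat → SW at lon 0°, lat -90°.
Square 4, 3: +4·2° lon, +3·1° lat → SW at lon 8°, lat -87°.
Subsquare v=21, i=8: +21·0.0833333° lon, +8·0.0416667° lat → SW at lon 9.75°, lat -86.6667°.
latitude -86.6667, longitude 9.7500.

-86.6667, 9.7500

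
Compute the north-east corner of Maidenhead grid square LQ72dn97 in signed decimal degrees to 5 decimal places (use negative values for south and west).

Field L=11, Q=16: +11·20° lon, +16·10° lat → SW at lon 40°, lat 70°.
Square 7, 2: +7·2° lon, +2·1° lat → SW at lon 54°, lat 72°.
Subsquare d=3, n=13: +3·0.0833333° lon, +13·0.0416667° lat → SW at lon 54.25°, lat 72.5417°.
Extended square 9, 7: +9·0.00833333° lon, +7·0.00416667° lat → SW at lon 54.325°, lat 72.5708°.
Cell spans 0.00833333° lon × 0.00416667° lat. NE corner is SW corner plus one full cell.
latitude 72.57500, longitude 54.33333.

72.57500, 54.33333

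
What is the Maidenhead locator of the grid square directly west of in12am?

IN02xm

Longitude subsquare a = 0; −1 → -1, wraps to 23 = x, carry into square.
Longitude square 1; −1 → 0.
The latitude characters are unchanged.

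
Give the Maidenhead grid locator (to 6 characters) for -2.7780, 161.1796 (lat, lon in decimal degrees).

RI07of

Offset from 180°W / 90°S: lon 341.1796°, lat 87.2220°.
Field (20°×10°, letters A–R): 341.1796/20 → 17 → R, 87.2220/10 → 8 → I; chars RI.
Square (2°×1°, digits 0–9): 1.1796/2 → 0, 7.2220/1 → 7; chars 07.
Subsquare (5′×2.5′, letters a–x): 1.1796/0.0833333 → 14 → o, 0.2220/0.0416667 → 5 → f; chars of.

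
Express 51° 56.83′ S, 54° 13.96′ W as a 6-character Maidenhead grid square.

GD28vb

Offset from 180°W / 90°S: lon 125.7673°, lat 38.0528°.
Field (20°×10°, letters A–R): lon ⌊125.7673/20⌋ = 6 → G; lat ⌊38.0528/10⌋ = 3 → D.
Square (2°×1°, digits 0–9): lon ⌊5.7673/2⌋ = 2; lat ⌊8.0528/1⌋ = 8.
Subsquare (5′×2.5′, letters a–x): lon ⌊1.7673/0.0833333⌋ = 21 → v; lat ⌊0.0528/0.0416667⌋ = 1 → b.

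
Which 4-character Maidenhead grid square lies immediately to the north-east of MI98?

NI09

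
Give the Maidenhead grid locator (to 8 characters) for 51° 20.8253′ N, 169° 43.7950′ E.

Add 180° to longitude and 90° to latitude: 349.72992, 141.34709.
Field: lon ⌊349.72992/20⌋ = 17 → R; lat ⌊141.34709/10⌋ = 14 → O.
Square: lon ⌊9.72992/2⌋ = 4; lat ⌊1.34709/1⌋ = 1.
Subsquare: lon ⌊1.72992/0.0833333⌋ = 20 → u; lat ⌊0.34709/0.0416667⌋ = 8 → i.
Extended square: lon ⌊0.06325/0.00833333⌋ = 7; lat ⌊0.01375/0.00416667⌋ = 3.

RO41ui73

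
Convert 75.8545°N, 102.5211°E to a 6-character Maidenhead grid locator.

Shift to the Maidenhead origin (180°W, 90°S): lon 282.5211, lat 165.8545.
Field: lon ⌊282.5211/20⌋ = 14 → O; lat ⌊165.8545/10⌋ = 16 → Q.
Square: lon ⌊2.5211/2⌋ = 1; lat ⌊5.8545/1⌋ = 5.
Subsquare: lon ⌊0.5211/0.0833333⌋ = 6 → g; lat ⌊0.8545/0.0416667⌋ = 20 → u.

OQ15gu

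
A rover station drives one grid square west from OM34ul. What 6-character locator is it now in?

OM34tl

Longitude subsquare u = 20; −1 → 19 = t.
The latitude characters are unchanged.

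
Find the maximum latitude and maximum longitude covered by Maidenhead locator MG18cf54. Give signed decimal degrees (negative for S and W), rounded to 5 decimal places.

-21.77083, 62.21667

Field M=12, G=6: +12·20° lon, +6·10° lat → SW at lon 60°, lat -30°.
Square 1, 8: +1·2° lon, +8·1° lat → SW at lon 62°, lat -22°.
Subsquare c=2, f=5: +2·0.0833333° lon, +5·0.0416667° lat → SW at lon 62.1667°, lat -21.7917°.
Extended square 5, 4: +5·0.00833333° lon, +4·0.00416667° lat → SW at lon 62.2083°, lat -21.775°.
Cell spans 0.00833333° lon × 0.00416667° lat. NE corner is SW corner plus one full cell.
latitude -21.77083, longitude 62.21667.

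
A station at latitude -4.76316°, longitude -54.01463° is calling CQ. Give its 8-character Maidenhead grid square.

GI25xf86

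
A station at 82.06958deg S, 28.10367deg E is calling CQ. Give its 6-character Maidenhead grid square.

Add 180° to longitude and 90° to latitude: 208.1037, 7.9304.
Field: lon ⌊208.1037/20⌋ = 10 → K; lat ⌊7.9304/10⌋ = 0 → A.
Square: lon ⌊8.1037/2⌋ = 4; lat ⌊7.9304/1⌋ = 7.
Subsquare: lon ⌊0.1037/0.0833333⌋ = 1 → b; lat ⌊0.9304/0.0416667⌋ = 22 → w.

KA47bw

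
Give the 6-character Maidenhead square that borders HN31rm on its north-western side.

Longitude subsquare r = 17; −1 → 16 = q.
Latitude subsquare m = 12; +1 → 13 = n.

HN31qn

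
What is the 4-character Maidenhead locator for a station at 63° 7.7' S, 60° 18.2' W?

FC96

Shift to the Maidenhead origin (180°W, 90°S): lon 119.70, lat 26.87.
Field: 119.70/20 → 5 → F, 26.87/10 → 2 → C; chars FC.
Square: 19.70/2 → 9, 6.87/1 → 6; chars 96.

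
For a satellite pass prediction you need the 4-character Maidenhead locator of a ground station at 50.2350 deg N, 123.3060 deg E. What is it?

PO10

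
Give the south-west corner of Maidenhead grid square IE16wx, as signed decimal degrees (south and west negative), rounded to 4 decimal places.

-43.0417, -16.1667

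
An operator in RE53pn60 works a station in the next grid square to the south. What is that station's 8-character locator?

Latitude extended square 0; −1 → -1, wraps to 9, carry into subsquare.
Latitude subsquare n = 13; −1 → 12 = m.
The longitude characters are unchanged.

RE53pm69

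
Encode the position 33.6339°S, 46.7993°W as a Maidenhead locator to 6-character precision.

GF66oi

Shift to the Maidenhead origin (180°W, 90°S): lon 133.2007, lat 56.3661.
Field: 133.2007/20 → 6 → G, 56.3661/10 → 5 → F; chars GF.
Square: 13.2007/2 → 6, 6.3661/1 → 6; chars 66.
Subsquare: 1.2007/0.0833333 → 14 → o, 0.3661/0.0416667 → 8 → i; chars oi.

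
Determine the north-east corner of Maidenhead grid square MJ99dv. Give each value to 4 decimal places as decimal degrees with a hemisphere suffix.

Field M=12, J=9: +12·20° lon, +9·10° lat → SW at lon 60°, lat 0°.
Square 9, 9: +9·2° lon, +9·1° lat → SW at lon 78°, lat 9°.
Subsquare d=3, v=21: +3·0.0833333° lon, +21·0.0416667° lat → SW at lon 78.25°, lat 9.875°.
Cell spans 0.0833333° lon × 0.0416667° lat. NE corner is SW corner plus one full cell.
latitude 9.9167° N, longitude 78.3333° E.

9.9167° N, 78.3333° E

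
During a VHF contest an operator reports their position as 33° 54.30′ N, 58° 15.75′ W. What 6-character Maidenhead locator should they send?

Offset from 180°W / 90°S: lon 121.7375°, lat 123.9050°.
Field: 121.7375/20 → 6 → G, 123.9050/10 → 12 → M; chars GM.
Square: 1.7375/2 → 0, 3.9050/1 → 3; chars 03.
Subsquare: 1.7375/0.0833333 → 20 → u, 0.9050/0.0416667 → 21 → v; chars uv.

GM03uv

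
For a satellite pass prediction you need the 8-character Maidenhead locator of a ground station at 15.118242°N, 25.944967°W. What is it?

Add 180° to longitude and 90° to latitude: 154.05503, 105.11824.
Field: lon ⌊154.05503/20⌋ = 7 → H; lat ⌊105.11824/10⌋ = 10 → K.
Square: lon ⌊14.05503/2⌋ = 7; lat ⌊5.11824/1⌋ = 5.
Subsquare: lon ⌊0.05503/0.0833333⌋ = 0 → a; lat ⌊0.11824/0.0416667⌋ = 2 → c.
Extended square: lon ⌊0.05503/0.00833333⌋ = 6; lat ⌊0.03491/0.00416667⌋ = 8.

HK75ac68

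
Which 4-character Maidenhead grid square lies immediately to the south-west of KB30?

Longitude square 3; −1 → 2.
Latitude square 0; −1 → -1, wraps to 9, carry into field.
Latitude field B = 1; −1 → 0 = A.

KA29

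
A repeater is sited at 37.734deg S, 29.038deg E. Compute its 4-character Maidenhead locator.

Offset from 180°W / 90°S: lon 209.04°, lat 52.27°.
Field: lon ⌊209.04/20⌋ = 10 → K; lat ⌊52.27/10⌋ = 5 → F.
Square: lon ⌊9.04/2⌋ = 4; lat ⌊2.27/1⌋ = 2.

KF42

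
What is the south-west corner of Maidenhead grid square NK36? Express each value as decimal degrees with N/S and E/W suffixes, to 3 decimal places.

Field N=13, K=10: +13·20° lon, +10·10° lat → SW at lon 80°, lat 10°.
Square 3, 6: +3·2° lon, +6·1° lat → SW at lon 86°, lat 16°.
latitude 16.000° N, longitude 86.000° E.

16.000° N, 86.000° E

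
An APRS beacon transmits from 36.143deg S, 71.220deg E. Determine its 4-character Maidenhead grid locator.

MF53

Offset from 180°W / 90°S: lon 251.22°, lat 53.86°.
Field (20°×10°, letters A–R): lon ⌊251.22/20⌋ = 12 → M; lat ⌊53.86/10⌋ = 5 → F.
Square (2°×1°, digits 0–9): lon ⌊11.22/2⌋ = 5; lat ⌊3.86/1⌋ = 3.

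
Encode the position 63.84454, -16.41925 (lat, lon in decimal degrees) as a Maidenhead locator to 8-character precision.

IP13su92

Add 180° to longitude and 90° to latitude: 163.58075, 153.84454.
Field: 163.58075/20 → 8 → I, 153.84454/10 → 15 → P; chars IP.
Square: 3.58075/2 → 1, 3.84454/1 → 3; chars 13.
Subsquare: 1.58075/0.0833333 → 18 → s, 0.84454/0.0416667 → 20 → u; chars su.
Extended square: 0.08075/0.00833333 → 9, 0.01121/0.00416667 → 2; chars 92.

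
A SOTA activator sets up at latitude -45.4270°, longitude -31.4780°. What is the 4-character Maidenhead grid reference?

Add 180° to longitude and 90° to latitude: 148.52, 44.57.
Field: lon ⌊148.52/20⌋ = 7 → H; lat ⌊44.57/10⌋ = 4 → E.
Square: lon ⌊8.52/2⌋ = 4; lat ⌊4.57/1⌋ = 4.

HE44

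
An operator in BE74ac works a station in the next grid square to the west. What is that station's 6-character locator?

BE64xc

Longitude subsquare a = 0; −1 → -1, wraps to 23 = x, carry into square.
Longitude square 7; −1 → 6.
The latitude characters are unchanged.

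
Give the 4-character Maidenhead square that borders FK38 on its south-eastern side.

Longitude square 3; +1 → 4.
Latitude square 8; −1 → 7.

FK47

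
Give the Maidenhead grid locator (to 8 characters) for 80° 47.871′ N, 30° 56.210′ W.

HR40mt71

Add 180° to longitude and 90° to latitude: 149.06317, 170.79785.
Field: 149.06317/20 → 7 → H, 170.79785/10 → 17 → R; chars HR.
Square: 9.06317/2 → 4, 0.79785/1 → 0; chars 40.
Subsquare: 1.06317/0.0833333 → 12 → m, 0.79785/0.0416667 → 19 → t; chars mt.
Extended square: 0.06317/0.00833333 → 7, 0.00618/0.00416667 → 1; chars 71.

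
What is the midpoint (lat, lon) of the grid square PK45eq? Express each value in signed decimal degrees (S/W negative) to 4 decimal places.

15.6875, 128.3750

Field P=15, K=10: +15·20° lon, +10·10° lat → SW at lon 120°, lat 10°.
Square 4, 5: +4·2° lon, +5·1° lat → SW at lon 128°, lat 15°.
Subsquare e=4, q=16: +4·0.0833333° lon, +16·0.0416667° lat → SW at lon 128.333°, lat 15.6667°.
Cell spans 0.0833333° lon × 0.0416667° lat. Centre is SW corner plus half of each.
latitude 15.6875, longitude 128.3750.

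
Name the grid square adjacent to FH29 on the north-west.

FI10

Longitude square 2; −1 → 1.
Latitude square 9; +1 → 10, wraps to 0, carry into field.
Latitude field H = 7; +1 → 8 = I.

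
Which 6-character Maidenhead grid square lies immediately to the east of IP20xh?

IP30ah

Longitude subsquare x = 23; +1 → 24, wraps to 0 = a, carry into square.
Longitude square 2; +1 → 3.
The latitude characters are unchanged.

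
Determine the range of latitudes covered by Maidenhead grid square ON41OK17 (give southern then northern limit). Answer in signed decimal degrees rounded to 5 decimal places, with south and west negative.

Field O=14, N=13: +14·20° lon, +13·10° lat → SW at lon 100°, lat 40°.
Square 4, 1: +4·2° lon, +1·1° lat → SW at lon 108°, lat 41°.
Subsquare o=14, k=10: +14·0.0833333° lon, +10·0.0416667° lat → SW at lon 109.167°, lat 41.4167°.
Extended square 1, 7: +1·0.00833333° lon, +7·0.00416667° lat → SW at lon 109.175°, lat 41.4458°.
Cell spans 0.00833333° lon × 0.00416667° lat.
south 41.44583, north 41.45000.

41.44583, 41.45000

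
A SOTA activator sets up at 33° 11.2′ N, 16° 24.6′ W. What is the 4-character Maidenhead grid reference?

Offset from 180°W / 90°S: lon 163.59°, lat 123.19°.
Field: lon ⌊163.59/20⌋ = 8 → I; lat ⌊123.19/10⌋ = 12 → M.
Square: lon ⌊3.59/2⌋ = 1; lat ⌊3.19/1⌋ = 3.

IM13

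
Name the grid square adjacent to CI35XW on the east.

Longitude subsquare x = 23; +1 → 24, wraps to 0 = a, carry into square.
Longitude square 3; +1 → 4.
The latitude characters are unchanged.

CI45aw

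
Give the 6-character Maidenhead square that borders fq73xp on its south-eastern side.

Longitude subsquare x = 23; +1 → 24, wraps to 0 = a, carry into square.
Longitude square 7; +1 → 8.
Latitude subsquare p = 15; −1 → 14 = o.

FQ83ao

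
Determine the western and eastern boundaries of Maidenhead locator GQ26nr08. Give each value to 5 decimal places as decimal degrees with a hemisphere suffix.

Field G=6, Q=16: +6·20° lon, +16·10° lat → SW at lon -60°, lat 70°.
Square 2, 6: +2·2° lon, +6·1° lat → SW at lon -56°, lat 76°.
Subsquare n=13, r=17: +13·0.0833333° lon, +17·0.0416667° lat → SW at lon -54.9167°, lat 76.7083°.
Extended square 0, 8: +0·0.00833333° lon, +8·0.00416667° lat → SW at lon -54.9167°, lat 76.7417°.
Cell spans 0.00833333° lon × 0.00416667° lat.
west 54.91667° W, east 54.90833° W.

54.91667° W, 54.90833° W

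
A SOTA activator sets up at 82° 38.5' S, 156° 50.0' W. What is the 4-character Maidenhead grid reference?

Offset from 180°W / 90°S: lon 23.17°, lat 7.36°.
Field (20°×10°, letters A–R): lon ⌊23.17/20⌋ = 1 → B; lat ⌊7.36/10⌋ = 0 → A.
Square (2°×1°, digits 0–9): lon ⌊3.17/2⌋ = 1; lat ⌊7.36/1⌋ = 7.

BA17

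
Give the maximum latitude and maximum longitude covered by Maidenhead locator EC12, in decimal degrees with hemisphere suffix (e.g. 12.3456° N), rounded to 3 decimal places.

67.000° S, 96.000° W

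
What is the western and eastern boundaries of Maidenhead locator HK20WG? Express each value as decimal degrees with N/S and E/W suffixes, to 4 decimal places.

Field H=7, K=10: +7·20° lon, +10·10° lat → SW at lon -40°, lat 10°.
Square 2, 0: +2·2° lon, +0·1° lat → SW at lon -36°, lat 10°.
Subsquare w=22, g=6: +22·0.0833333° lon, +6·0.0416667° lat → SW at lon -34.1667°, lat 10.25°.
Cell spans 0.0833333° lon × 0.0416667° lat.
west 34.1667° W, east 34.0833° W.

34.1667° W, 34.0833° W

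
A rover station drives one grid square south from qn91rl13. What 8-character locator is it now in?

QN91rl12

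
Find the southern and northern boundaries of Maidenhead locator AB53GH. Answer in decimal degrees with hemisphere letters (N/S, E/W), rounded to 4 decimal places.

Field A=0, B=1: +0·20° lon, +1·10° lat → SW at lon -180°, lat -80°.
Square 5, 3: +5·2° lon, +3·1° lat → SW at lon -170°, lat -77°.
Subsquare g=6, h=7: +6·0.0833333° lon, +7·0.0416667° lat → SW at lon -169.5°, lat -76.7083°.
Cell spans 0.0833333° lon × 0.0416667° lat.
south 76.7083° S, north 76.6667° S.

76.7083° S, 76.6667° S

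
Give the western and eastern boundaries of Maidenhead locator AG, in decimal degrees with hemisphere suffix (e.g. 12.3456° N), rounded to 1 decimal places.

Field A=0, G=6: +0·20° lon, +6·10° lat → SW at lon -180°, lat -30°.
Cell spans 20° lon × 10° lat.
west 180.0° W, east 160.0° W.

180.0° W, 160.0° W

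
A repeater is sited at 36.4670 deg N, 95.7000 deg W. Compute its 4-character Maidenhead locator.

EM26

Offset from 180°W / 90°S: lon 84.30°, lat 126.47°.
Field (20°×10°, letters A–R): lon ⌊84.30/20⌋ = 4 → E; lat ⌊126.47/10⌋ = 12 → M.
Square (2°×1°, digits 0–9): lon ⌊4.30/2⌋ = 2; lat ⌊6.47/1⌋ = 6.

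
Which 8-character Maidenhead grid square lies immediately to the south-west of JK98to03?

JK98so92

Longitude extended square 0; −1 → -1, wraps to 9, carry into subsquare.
Longitude subsquare t = 19; −1 → 18 = s.
Latitude extended square 3; −1 → 2.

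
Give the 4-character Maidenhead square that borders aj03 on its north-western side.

RJ94

Longitude square 0; −1 → -1, wraps to 9, carry into field.
Longitude field A = 0; −1 → -1, wraps to 17 = R, wrapping around the antimeridian.
Latitude square 3; +1 → 4.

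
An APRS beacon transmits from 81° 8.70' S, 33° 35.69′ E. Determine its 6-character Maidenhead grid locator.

KA68tu

Shift to the Maidenhead origin (180°W, 90°S): lon 213.5948, lat 8.8550.
Field: 213.5948/20 → 10 → K, 8.8550/10 → 0 → A; chars KA.
Square: 13.5948/2 → 6, 8.8550/1 → 8; chars 68.
Subsquare: 1.5948/0.0833333 → 19 → t, 0.8550/0.0416667 → 20 → u; chars tu.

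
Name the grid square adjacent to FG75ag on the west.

FG65xg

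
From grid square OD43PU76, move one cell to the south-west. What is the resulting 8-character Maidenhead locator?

Longitude extended square 7; −1 → 6.
Latitude extended square 6; −1 → 5.

OD43pu65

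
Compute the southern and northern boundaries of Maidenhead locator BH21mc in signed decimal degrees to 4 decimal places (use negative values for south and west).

Field B=1, H=7: +1·20° lon, +7·10° lat → SW at lon -160°, lat -20°.
Square 2, 1: +2·2° lon, +1·1° lat → SW at lon -156°, lat -19°.
Subsquare m=12, c=2: +12·0.0833333° lon, +2·0.0416667° lat → SW at lon -155°, lat -18.9167°.
Cell spans 0.0833333° lon × 0.0416667° lat.
south -18.9167, north -18.8750.

-18.9167, -18.8750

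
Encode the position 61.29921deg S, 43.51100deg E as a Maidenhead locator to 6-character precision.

Shift to the Maidenhead origin (180°W, 90°S): lon 223.5110, lat 28.7008.
Field: lon ⌊223.5110/20⌋ = 11 → L; lat ⌊28.7008/10⌋ = 2 → C.
Square: lon ⌊3.5110/2⌋ = 1; lat ⌊8.7008/1⌋ = 8.
Subsquare: lon ⌊1.5110/0.0833333⌋ = 18 → s; lat ⌊0.7008/0.0416667⌋ = 16 → q.

LC18sq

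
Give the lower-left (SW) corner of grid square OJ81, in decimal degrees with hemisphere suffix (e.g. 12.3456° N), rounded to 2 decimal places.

Field O=14, J=9: +14·20° lon, +9·10° lat → SW at lon 100°, lat 0°.
Square 8, 1: +8·2° lon, +1·1° lat → SW at lon 116°, lat 1°.
latitude 1.00° N, longitude 116.00° E.

1.00° N, 116.00° E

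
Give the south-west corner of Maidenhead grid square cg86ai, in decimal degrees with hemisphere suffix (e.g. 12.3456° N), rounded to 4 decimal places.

Field C=2, G=6: +2·20° lon, +6·10° lat → SW at lon -140°, lat -30°.
Square 8, 6: +8·2° lon, +6·1° lat → SW at lon -124°, lat -24°.
Subsquare a=0, i=8: +0·0.0833333° lon, +8·0.0416667° lat → SW at lon -124°, lat -23.6667°.
latitude 23.6667° S, longitude 124.0000° W.

23.6667° S, 124.0000° W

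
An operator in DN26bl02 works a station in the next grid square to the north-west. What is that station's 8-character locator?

DN26al93

Longitude extended square 0; −1 → -1, wraps to 9, carry into subsquare.
Longitude subsquare b = 1; −1 → 0 = a.
Latitude extended square 2; +1 → 3.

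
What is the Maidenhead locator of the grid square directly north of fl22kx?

Latitude subsquare x = 23; +1 → 24, wraps to 0 = a, carry into square.
Latitude square 2; +1 → 3.
The longitude characters are unchanged.

FL23ka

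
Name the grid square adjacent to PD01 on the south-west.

OD90

Longitude square 0; −1 → -1, wraps to 9, carry into field.
Longitude field P = 15; −1 → 14 = O.
Latitude square 1; −1 → 0.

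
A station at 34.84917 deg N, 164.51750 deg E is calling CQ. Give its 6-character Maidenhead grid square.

Offset from 180°W / 90°S: lon 344.5175°, lat 124.8492°.
Field: 344.5175/20 → 17 → R, 124.8492/10 → 12 → M; chars RM.
Square: 4.5175/2 → 2, 4.8492/1 → 4; chars 24.
Subsquare: 0.5175/0.0833333 → 6 → g, 0.8492/0.0416667 → 20 → u; chars gu.

RM24gu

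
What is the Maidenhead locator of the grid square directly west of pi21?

Longitude square 2; −1 → 1.
The latitude characters are unchanged.

PI11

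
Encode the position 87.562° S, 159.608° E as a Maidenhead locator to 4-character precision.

Add 180° to longitude and 90° to latitude: 339.61, 2.44.
Field: 339.61/20 → 16 → Q, 2.44/10 → 0 → A; chars QA.
Square: 19.61/2 → 9, 2.44/1 → 2; chars 92.

QA92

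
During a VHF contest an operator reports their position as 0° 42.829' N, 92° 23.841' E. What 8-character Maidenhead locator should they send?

NJ60er71

Add 180° to longitude and 90° to latitude: 272.39735, 90.71382.
Field: 272.39735/20 → 13 → N, 90.71382/10 → 9 → J; chars NJ.
Square: 12.39735/2 → 6, 0.71382/1 → 0; chars 60.
Subsquare: 0.39735/0.0833333 → 4 → e, 0.71382/0.0416667 → 17 → r; chars er.
Extended square: 0.06402/0.00833333 → 7, 0.00548/0.00416667 → 1; chars 71.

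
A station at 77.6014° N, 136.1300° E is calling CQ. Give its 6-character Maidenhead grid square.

Offset from 180°W / 90°S: lon 316.1300°, lat 167.6014°.
Field: 316.1300/20 → 15 → P, 167.6014/10 → 16 → Q; chars PQ.
Square: 16.1300/2 → 8, 7.6014/1 → 7; chars 87.
Subsquare: 0.1300/0.0833333 → 1 → b, 0.6014/0.0416667 → 14 → o; chars bo.

PQ87bo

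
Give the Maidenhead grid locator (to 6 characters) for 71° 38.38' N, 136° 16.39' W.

CQ11up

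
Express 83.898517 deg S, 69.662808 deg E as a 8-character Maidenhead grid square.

Shift to the Maidenhead origin (180°W, 90°S): lon 249.66281, lat 6.10148.
Field (20°×10°, letters A–R): lon ⌊249.66281/20⌋ = 12 → M; lat ⌊6.10148/10⌋ = 0 → A.
Square (2°×1°, digits 0–9): lon ⌊9.66281/2⌋ = 4; lat ⌊6.10148/1⌋ = 6.
Subsquare (5′×2.5′, letters a–x): lon ⌊1.66281/0.0833333⌋ = 19 → t; lat ⌊0.10148/0.0416667⌋ = 2 → c.
Extended square (30″×15″, digits 0–9): lon ⌊0.07947/0.00833333⌋ = 9; lat ⌊0.01815/0.00416667⌋ = 4.

MA46tc94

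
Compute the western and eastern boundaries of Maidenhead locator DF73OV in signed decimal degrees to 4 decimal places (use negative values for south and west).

-104.8333, -104.7500

Field D=3, F=5: +3·20° lon, +5·10° lat → SW at lon -120°, lat -40°.
Square 7, 3: +7·2° lon, +3·1° lat → SW at lon -106°, lat -37°.
Subsquare o=14, v=21: +14·0.0833333° lon, +21·0.0416667° lat → SW at lon -104.833°, lat -36.125°.
Cell spans 0.0833333° lon × 0.0416667° lat.
west -104.8333, east -104.7500.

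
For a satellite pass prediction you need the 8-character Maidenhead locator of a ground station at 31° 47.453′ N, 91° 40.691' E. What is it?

Offset from 180°W / 90°S: lon 271.67818°, lat 121.79088°.
Field (20°×10°, letters A–R): lon ⌊271.67818/20⌋ = 13 → N; lat ⌊121.79088/10⌋ = 12 → M.
Square (2°×1°, digits 0–9): lon ⌊11.67818/2⌋ = 5; lat ⌊1.79088/1⌋ = 1.
Subsquare (5′×2.5′, letters a–x): lon ⌊1.67818/0.0833333⌋ = 20 → u; lat ⌊0.79088/0.0416667⌋ = 18 → s.
Extended square (30″×15″, digits 0–9): lon ⌊0.01152/0.00833333⌋ = 1; lat ⌊0.04088/0.00416667⌋ = 9.

NM51us19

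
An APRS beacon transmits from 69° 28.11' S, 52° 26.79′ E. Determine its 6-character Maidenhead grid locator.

LC60fm

Add 180° to longitude and 90° to latitude: 232.4465, 20.5315.
Field: lon ⌊232.4465/20⌋ = 11 → L; lat ⌊20.5315/10⌋ = 2 → C.
Square: lon ⌊12.4465/2⌋ = 6; lat ⌊0.5315/1⌋ = 0.
Subsquare: lon ⌊0.4465/0.0833333⌋ = 5 → f; lat ⌊0.5315/0.0416667⌋ = 12 → m.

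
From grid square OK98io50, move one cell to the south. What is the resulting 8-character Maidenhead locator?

Latitude extended square 0; −1 → -1, wraps to 9, carry into subsquare.
Latitude subsquare o = 14; −1 → 13 = n.
The longitude characters are unchanged.

OK98in59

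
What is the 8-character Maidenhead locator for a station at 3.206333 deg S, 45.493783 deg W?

Shift to the Maidenhead origin (180°W, 90°S): lon 134.50622, lat 86.79367.
Field: lon ⌊134.50622/20⌋ = 6 → G; lat ⌊86.79367/10⌋ = 8 → I.
Square: lon ⌊14.50622/2⌋ = 7; lat ⌊6.79367/1⌋ = 6.
Subsquare: lon ⌊0.50622/0.0833333⌋ = 6 → g; lat ⌊0.79367/0.0416667⌋ = 19 → t.
Extended square: lon ⌊0.00622/0.00833333⌋ = 0; lat ⌊0.00200/0.00416667⌋ = 0.

GI76gt00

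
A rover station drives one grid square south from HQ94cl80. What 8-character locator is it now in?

HQ94ck89

Latitude extended square 0; −1 → -1, wraps to 9, carry into subsquare.
Latitude subsquare l = 11; −1 → 10 = k.
The longitude characters are unchanged.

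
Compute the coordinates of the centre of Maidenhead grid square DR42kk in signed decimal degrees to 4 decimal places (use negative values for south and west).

82.4375, -111.1250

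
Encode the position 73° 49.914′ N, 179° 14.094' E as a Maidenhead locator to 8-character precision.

Add 180° to longitude and 90° to latitude: 359.23490, 163.83190.
Field: 359.23490/20 → 17 → R, 163.83190/10 → 16 → Q; chars RQ.
Square: 19.23490/2 → 9, 3.83190/1 → 3; chars 93.
Subsquare: 1.23490/0.0833333 → 14 → o, 0.83190/0.0416667 → 19 → t; chars ot.
Extended square: 0.06823/0.00833333 → 8, 0.04023/0.00416667 → 9; chars 89.

RQ93ot89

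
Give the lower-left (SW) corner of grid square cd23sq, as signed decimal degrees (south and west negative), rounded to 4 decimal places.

-56.3333, -134.5000

Field C=2, D=3: +2·20° lon, +3·10° lat → SW at lon -140°, lat -60°.
Square 2, 3: +2·2° lon, +3·1° lat → SW at lon -136°, lat -57°.
Subsquare s=18, q=16: +18·0.0833333° lon, +16·0.0416667° lat → SW at lon -134.5°, lat -56.3333°.
latitude -56.3333, longitude -134.5000.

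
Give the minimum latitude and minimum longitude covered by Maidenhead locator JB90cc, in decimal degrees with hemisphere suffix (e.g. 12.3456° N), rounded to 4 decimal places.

79.9167° S, 18.1667° E

Field J=9, B=1: +9·20° lon, +1·10° lat → SW at lon 0°, lat -80°.
Square 9, 0: +9·2° lon, +0·1° lat → SW at lon 18°, lat -80°.
Subsquare c=2, c=2: +2·0.0833333° lon, +2·0.0416667° lat → SW at lon 18.1667°, lat -79.9167°.
latitude 79.9167° S, longitude 18.1667° E.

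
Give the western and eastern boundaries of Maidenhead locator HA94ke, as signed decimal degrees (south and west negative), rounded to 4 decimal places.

Field H=7, A=0: +7·20° lon, +0·10° lat → SW at lon -40°, lat -90°.
Square 9, 4: +9·2° lon, +4·1° lat → SW at lon -22°, lat -86°.
Subsquare k=10, e=4: +10·0.0833333° lon, +4·0.0416667° lat → SW at lon -21.1667°, lat -85.8333°.
Cell spans 0.0833333° lon × 0.0416667° lat.
west -21.1667, east -21.0833.

-21.1667, -21.0833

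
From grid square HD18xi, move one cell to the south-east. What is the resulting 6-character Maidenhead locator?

HD28ah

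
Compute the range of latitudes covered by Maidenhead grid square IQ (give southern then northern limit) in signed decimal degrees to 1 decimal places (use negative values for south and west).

Field I=8, Q=16: +8·20° lon, +16·10° lat → SW at lon -20°, lat 70°.
Cell spans 20° lon × 10° lat.
south 70.0, north 80.0.

70.0, 80.0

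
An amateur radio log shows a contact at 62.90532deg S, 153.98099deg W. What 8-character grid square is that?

Offset from 180°W / 90°S: lon 26.01901°, lat 27.09468°.
Field: 26.01901/20 → 1 → B, 27.09468/10 → 2 → C; chars BC.
Square: 6.01901/2 → 3, 7.09468/1 → 7; chars 37.
Subsquare: 0.01901/0.0833333 → 0 → a, 0.09468/0.0416667 → 2 → c; chars ac.
Extended square: 0.01901/0.00833333 → 2, 0.01135/0.00416667 → 2; chars 22.

BC37ac22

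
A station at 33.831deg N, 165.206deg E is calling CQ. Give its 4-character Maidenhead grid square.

Shift to the Maidenhead origin (180°W, 90°S): lon 345.21, lat 123.83.
Field: lon ⌊345.21/20⌋ = 17 → R; lat ⌊123.83/10⌋ = 12 → M.
Square: lon ⌊5.21/2⌋ = 2; lat ⌊3.83/1⌋ = 3.

RM23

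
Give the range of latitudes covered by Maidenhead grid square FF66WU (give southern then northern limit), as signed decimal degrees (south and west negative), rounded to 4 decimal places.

Field F=5, F=5: +5·20° lon, +5·10° lat → SW at lon -80°, lat -40°.
Square 6, 6: +6·2° lon, +6·1° lat → SW at lon -68°, lat -34°.
Subsquare w=22, u=20: +22·0.0833333° lon, +20·0.0416667° lat → SW at lon -66.1667°, lat -33.1667°.
Cell spans 0.0833333° lon × 0.0416667° lat.
south -33.1667, north -33.1250.

-33.1667, -33.1250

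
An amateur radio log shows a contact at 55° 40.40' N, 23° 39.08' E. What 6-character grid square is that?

Add 180° to longitude and 90° to latitude: 203.6513, 145.6733.
Field: 203.6513/20 → 10 → K, 145.6733/10 → 14 → O; chars KO.
Square: 3.6513/2 → 1, 5.6733/1 → 5; chars 15.
Subsquare: 1.6513/0.0833333 → 19 → t, 0.6733/0.0416667 → 16 → q; chars tq.

KO15tq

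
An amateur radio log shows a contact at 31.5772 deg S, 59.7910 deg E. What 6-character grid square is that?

Shift to the Maidenhead origin (180°W, 90°S): lon 239.7910, lat 58.4228.
Field: lon ⌊239.7910/20⌋ = 11 → L; lat ⌊58.4228/10⌋ = 5 → F.
Square: lon ⌊19.7910/2⌋ = 9; lat ⌊8.4228/1⌋ = 8.
Subsquare: lon ⌊1.7910/0.0833333⌋ = 21 → v; lat ⌊0.4228/0.0416667⌋ = 10 → k.

LF98vk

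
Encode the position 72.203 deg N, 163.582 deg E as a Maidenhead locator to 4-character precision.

RQ12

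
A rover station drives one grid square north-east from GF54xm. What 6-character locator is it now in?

GF64an

Longitude subsquare x = 23; +1 → 24, wraps to 0 = a, carry into square.
Longitude square 5; +1 → 6.
Latitude subsquare m = 12; +1 → 13 = n.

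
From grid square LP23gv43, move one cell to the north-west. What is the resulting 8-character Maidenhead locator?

LP23gv34

Longitude extended square 4; −1 → 3.
Latitude extended square 3; +1 → 4.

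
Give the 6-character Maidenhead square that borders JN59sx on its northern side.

JO50sa

Latitude subsquare x = 23; +1 → 24, wraps to 0 = a, carry into square.
Latitude square 9; +1 → 10, wraps to 0, carry into field.
Latitude field N = 13; +1 → 14 = O.
The longitude characters are unchanged.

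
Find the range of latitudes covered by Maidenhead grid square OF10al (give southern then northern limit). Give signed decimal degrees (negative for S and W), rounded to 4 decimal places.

-39.5417, -39.5000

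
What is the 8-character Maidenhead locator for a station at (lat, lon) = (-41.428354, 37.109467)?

KE88nn37

Offset from 180°W / 90°S: lon 217.10947°, lat 48.57165°.
Field (20°×10°, letters A–R): lon ⌊217.10947/20⌋ = 10 → K; lat ⌊48.57165/10⌋ = 4 → E.
Square (2°×1°, digits 0–9): lon ⌊17.10947/2⌋ = 8; lat ⌊8.57165/1⌋ = 8.
Subsquare (5′×2.5′, letters a–x): lon ⌊1.10947/0.0833333⌋ = 13 → n; lat ⌊0.57165/0.0416667⌋ = 13 → n.
Extended square (30″×15″, digits 0–9): lon ⌊0.02613/0.00833333⌋ = 3; lat ⌊0.02998/0.00416667⌋ = 7.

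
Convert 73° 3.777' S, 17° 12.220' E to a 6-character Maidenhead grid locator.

Shift to the Maidenhead origin (180°W, 90°S): lon 197.2037, lat 16.9370.
Field: lon ⌊197.2037/20⌋ = 9 → J; lat ⌊16.9370/10⌋ = 1 → B.
Square: lon ⌊17.2037/2⌋ = 8; lat ⌊6.9370/1⌋ = 6.
Subsquare: lon ⌊1.2037/0.0833333⌋ = 14 → o; lat ⌊0.9370/0.0416667⌋ = 22 → w.

JB86ow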